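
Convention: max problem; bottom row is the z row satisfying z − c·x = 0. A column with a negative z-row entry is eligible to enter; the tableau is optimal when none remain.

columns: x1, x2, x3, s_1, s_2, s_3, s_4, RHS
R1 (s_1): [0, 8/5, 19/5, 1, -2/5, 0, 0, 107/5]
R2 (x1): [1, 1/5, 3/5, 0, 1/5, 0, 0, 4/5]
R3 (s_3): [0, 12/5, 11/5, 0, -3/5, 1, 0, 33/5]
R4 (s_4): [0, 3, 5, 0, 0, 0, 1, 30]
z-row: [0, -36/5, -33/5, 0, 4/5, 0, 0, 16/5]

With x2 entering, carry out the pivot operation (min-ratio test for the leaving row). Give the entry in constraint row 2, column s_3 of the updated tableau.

-1/12

Ratio test on column x2 — row 1: (107/5)/(8/5) = 107/8; row 2: (4/5)/(1/5) = 4; row 3: (33/5)/(12/5) = 11/4; row 4: 30/3 = 10. Minimum is 11/4 at row 3 (s_3 leaves); pivot element 12/5.
Divide row 3 by 12/5; eliminate column x2 from the other rows.
Row 2 update in column s_3: 0 − (1/5)·(5/12) = -1/12.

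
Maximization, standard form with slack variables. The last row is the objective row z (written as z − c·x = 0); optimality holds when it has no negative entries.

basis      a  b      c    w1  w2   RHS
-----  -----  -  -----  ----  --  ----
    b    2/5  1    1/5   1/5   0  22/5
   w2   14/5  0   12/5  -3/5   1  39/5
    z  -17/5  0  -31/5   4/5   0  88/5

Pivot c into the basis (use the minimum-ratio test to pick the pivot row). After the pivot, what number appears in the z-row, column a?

23/6

Ratio test on column c — row 1: (22/5)/(1/5) = 22; row 2: (39/5)/(12/5) = 13/4. Minimum is 13/4 at row 2 (w2 leaves); pivot element 12/5.
Divide row 2 by 12/5; eliminate column c from the other rows.
z-row update in column a: -17/5 − (-31/5)·(7/6) = 23/6.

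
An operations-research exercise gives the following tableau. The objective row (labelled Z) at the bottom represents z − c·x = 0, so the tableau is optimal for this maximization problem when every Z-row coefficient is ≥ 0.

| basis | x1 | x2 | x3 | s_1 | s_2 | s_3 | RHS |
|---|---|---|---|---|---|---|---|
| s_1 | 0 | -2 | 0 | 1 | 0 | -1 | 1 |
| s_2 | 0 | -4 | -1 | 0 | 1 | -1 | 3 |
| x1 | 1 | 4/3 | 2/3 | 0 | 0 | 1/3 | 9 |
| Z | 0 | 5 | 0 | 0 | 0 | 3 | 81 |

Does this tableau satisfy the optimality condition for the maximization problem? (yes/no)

Every Z-row coefficient is ≥ 0, so the tableau is optimal.

yes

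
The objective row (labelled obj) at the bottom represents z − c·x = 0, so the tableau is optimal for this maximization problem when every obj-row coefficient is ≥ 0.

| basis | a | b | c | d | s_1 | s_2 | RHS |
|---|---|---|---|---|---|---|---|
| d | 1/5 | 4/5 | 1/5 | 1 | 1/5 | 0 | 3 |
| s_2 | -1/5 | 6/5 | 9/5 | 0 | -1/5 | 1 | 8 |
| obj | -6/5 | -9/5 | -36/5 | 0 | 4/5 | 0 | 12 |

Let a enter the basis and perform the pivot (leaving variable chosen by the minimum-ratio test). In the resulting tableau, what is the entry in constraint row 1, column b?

4

Ratio test on column a — row 1: 3/(1/5) = 15; row 2: entry -1/5 ≤ 0. Minimum is 15 at row 1 (d leaves); pivot element 1/5.
Divide row 1 by 1/5; eliminate column a from the other rows.
In the new row 1, the b entry is the old entry divided by the pivot: (4/5)/(1/5) = 4.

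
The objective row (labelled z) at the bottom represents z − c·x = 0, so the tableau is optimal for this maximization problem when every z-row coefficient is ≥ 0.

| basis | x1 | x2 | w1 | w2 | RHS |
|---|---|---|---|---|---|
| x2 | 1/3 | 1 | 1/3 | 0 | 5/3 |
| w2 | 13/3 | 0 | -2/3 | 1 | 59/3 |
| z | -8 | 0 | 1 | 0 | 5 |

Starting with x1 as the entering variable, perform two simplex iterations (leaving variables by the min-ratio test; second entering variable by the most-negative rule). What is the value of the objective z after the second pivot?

207/5

Ratio test on column x1 — row 1: (5/3)/(1/3) = 5; row 2: (59/3)/(13/3) = 59/13. Minimum is 59/13 at row 2 (w2 leaves); pivot element 13/3.
Pivot on row 2; the z-row RHS becomes 5 − (-8)·(59/13) = 537/13.
Next entering variable (most negative z-row entry -3/13): w1.
Ratio test on column w1 — row 1: (2/13)/(5/13) = 2/5; row 2: entry -2/13 ≤ 0. Minimum is 2/5 at row 1 (x2 leaves); pivot element 5/13.
After the second pivot the z-row RHS is 537/13 − (-3/13)·(2/5) = 207/5.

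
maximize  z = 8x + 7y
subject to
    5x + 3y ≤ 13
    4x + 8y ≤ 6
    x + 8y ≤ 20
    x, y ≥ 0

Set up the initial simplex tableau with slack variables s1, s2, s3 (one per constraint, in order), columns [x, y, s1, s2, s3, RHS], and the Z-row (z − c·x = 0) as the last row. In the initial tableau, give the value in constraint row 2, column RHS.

6

The RHS of constraint 2 is b_2 = 6.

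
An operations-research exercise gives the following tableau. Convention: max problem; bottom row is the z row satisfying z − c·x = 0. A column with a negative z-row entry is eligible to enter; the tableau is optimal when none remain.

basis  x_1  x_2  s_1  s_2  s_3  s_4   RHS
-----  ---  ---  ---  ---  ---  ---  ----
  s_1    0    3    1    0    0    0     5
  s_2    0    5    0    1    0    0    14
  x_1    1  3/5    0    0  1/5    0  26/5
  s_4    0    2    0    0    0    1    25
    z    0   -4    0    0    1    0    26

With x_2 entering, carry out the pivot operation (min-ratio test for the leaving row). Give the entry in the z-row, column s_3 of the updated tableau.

Ratio test on column x_2 — row 1: 5/3 = 5/3; row 2: 14/5 = 14/5; row 3: (26/5)/(3/5) = 26/3; row 4: 25/2 = 25/2. Minimum is 5/3 at row 1 (s_1 leaves); pivot element 3.
Divide row 1 by 3; eliminate column x_2 from the other rows.
z-row update in column s_3: 1 − (-4)·0 = 1.

1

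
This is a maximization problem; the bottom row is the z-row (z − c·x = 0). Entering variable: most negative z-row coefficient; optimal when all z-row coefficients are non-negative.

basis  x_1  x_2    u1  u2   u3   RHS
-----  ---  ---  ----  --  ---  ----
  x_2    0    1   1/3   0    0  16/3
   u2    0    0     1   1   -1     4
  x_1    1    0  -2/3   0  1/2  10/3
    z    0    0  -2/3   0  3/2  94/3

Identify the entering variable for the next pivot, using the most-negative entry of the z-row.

u1

Negative z-row entries: u1: -2/3.
The most negative is -2/3 in column u1, so u1 enters.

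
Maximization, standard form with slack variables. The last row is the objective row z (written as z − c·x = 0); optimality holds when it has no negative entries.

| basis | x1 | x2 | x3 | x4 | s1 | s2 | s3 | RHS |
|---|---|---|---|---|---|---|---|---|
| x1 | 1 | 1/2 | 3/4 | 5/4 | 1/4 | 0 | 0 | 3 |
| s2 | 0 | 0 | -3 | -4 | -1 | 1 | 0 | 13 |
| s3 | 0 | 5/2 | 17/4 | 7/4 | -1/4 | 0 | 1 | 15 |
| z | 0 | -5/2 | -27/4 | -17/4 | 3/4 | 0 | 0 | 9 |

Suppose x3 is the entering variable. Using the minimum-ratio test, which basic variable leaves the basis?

s3

Column x3 entries and ratios — x1: 3/(3/4) = 4; s2: -3 ≤ 0, skip; s3: 15/(17/4) = 60/17.
Smallest ratio is 60/17 in the row of s3, so s3 leaves.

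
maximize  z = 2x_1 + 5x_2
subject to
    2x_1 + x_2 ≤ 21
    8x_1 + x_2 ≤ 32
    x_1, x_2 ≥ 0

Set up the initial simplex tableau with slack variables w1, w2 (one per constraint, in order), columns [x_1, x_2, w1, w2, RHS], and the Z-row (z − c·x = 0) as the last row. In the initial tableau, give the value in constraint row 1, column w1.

Slack w1 belongs to constraint 1; its column is the unit vector e_1, so the entry in row 1 is 1.

1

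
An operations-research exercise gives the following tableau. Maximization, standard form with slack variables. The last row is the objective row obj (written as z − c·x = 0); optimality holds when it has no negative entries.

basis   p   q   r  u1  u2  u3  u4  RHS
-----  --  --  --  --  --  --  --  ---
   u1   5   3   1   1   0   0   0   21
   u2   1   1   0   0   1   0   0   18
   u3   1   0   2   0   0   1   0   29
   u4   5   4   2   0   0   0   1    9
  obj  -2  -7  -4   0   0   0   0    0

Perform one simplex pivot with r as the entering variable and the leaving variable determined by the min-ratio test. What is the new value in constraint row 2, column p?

1

Ratio test on column r — row 1: 21/1 = 21; row 2: entry 0 ≤ 0; row 3: 29/2 = 29/2; row 4: 9/2 = 9/2. Minimum is 9/2 at row 4 (u4 leaves); pivot element 2.
Divide row 4 by 2; eliminate column r from the other rows.
Row 2 update in column p: 1 − 0·(5/2) = 1.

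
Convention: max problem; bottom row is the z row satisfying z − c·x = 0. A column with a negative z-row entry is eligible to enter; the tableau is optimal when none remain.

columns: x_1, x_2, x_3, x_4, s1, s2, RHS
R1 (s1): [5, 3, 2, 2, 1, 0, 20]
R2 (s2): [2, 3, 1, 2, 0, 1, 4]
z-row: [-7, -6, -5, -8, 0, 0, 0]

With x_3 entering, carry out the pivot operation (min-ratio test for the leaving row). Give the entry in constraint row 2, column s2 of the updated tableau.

1

Ratio test on column x_3 — row 1: 20/2 = 10; row 2: 4/1 = 4. Minimum is 4 at row 2 (s2 leaves); pivot element 1.
Divide row 2 by 1; eliminate column x_3 from the other rows.
In the new row 2, the s2 entry is the old entry divided by the pivot: 1/1 = 1.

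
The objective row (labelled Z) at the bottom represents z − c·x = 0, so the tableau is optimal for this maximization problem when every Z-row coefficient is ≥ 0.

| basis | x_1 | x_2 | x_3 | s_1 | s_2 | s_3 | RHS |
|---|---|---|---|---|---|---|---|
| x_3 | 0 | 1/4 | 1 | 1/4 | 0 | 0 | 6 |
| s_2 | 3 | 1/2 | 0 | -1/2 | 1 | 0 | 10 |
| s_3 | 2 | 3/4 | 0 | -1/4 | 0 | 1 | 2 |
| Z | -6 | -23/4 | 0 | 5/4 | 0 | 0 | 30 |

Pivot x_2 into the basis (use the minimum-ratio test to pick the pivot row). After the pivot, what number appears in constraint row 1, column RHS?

16/3

Ratio test on column x_2 — row 1: 6/(1/4) = 24; row 2: 10/(1/2) = 20; row 3: 2/(3/4) = 8/3. Minimum is 8/3 at row 3 (s_3 leaves); pivot element 3/4.
Divide row 3 by 3/4; eliminate column x_2 from the other rows.
Row 1 update in column RHS: 6 − (1/4)·(8/3) = 16/3.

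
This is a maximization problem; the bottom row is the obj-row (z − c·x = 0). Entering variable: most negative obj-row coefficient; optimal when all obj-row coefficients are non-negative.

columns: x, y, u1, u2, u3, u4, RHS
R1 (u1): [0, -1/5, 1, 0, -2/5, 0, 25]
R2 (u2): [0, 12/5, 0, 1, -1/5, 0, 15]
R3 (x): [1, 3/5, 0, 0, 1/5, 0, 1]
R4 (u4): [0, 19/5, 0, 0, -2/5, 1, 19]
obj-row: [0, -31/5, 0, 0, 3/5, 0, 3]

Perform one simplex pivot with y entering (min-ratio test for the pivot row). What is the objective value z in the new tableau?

Ratio test on column y — row 1: entry -1/5 ≤ 0; row 2: 15/(12/5) = 25/4; row 3: 1/(3/5) = 5/3; row 4: 19/(19/5) = 5. Minimum is 5/3 at row 3 (x leaves); pivot element 3/5.
Pivot on row 3; the obj-row RHS becomes 3 − (-31/5)·(5/3) = 40/3.

40/3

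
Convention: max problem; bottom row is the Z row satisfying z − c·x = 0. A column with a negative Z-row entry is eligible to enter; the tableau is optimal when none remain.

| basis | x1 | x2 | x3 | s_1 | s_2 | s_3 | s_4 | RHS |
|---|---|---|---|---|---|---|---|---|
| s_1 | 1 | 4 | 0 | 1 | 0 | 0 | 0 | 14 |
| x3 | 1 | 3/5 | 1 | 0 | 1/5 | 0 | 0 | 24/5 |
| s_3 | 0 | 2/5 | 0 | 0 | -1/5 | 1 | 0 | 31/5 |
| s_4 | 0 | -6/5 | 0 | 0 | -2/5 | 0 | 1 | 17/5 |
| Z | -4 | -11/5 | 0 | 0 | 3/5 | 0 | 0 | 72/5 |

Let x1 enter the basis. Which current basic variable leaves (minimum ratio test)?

Column x1 entries and ratios — s_1: 14/1 = 14; x3: (24/5)/1 = 24/5; s_3: 0 ≤ 0, skip; s_4: 0 ≤ 0, skip.
Smallest ratio is 24/5 in the row of x3, so x3 leaves.

x3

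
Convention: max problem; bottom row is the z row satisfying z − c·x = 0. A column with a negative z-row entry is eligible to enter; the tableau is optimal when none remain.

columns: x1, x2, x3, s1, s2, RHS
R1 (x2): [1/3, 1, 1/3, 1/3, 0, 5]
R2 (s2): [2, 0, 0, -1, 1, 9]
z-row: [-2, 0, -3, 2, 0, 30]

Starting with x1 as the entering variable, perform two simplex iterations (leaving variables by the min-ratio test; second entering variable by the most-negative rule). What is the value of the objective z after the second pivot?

Ratio test on column x1 — row 1: 5/(1/3) = 15; row 2: 9/2 = 9/2. Minimum is 9/2 at row 2 (s2 leaves); pivot element 2.
Pivot on row 2; the z-row RHS becomes 30 − (-2)·(9/2) = 39.
Next entering variable (most negative z-row entry -3): x3.
Ratio test on column x3 — row 1: (7/2)/(1/3) = 21/2; row 2: entry 0 ≤ 0. Minimum is 21/2 at row 1 (x2 leaves); pivot element 1/3.
After the second pivot the z-row RHS is 39 − (-3)·(21/2) = 141/2.

141/2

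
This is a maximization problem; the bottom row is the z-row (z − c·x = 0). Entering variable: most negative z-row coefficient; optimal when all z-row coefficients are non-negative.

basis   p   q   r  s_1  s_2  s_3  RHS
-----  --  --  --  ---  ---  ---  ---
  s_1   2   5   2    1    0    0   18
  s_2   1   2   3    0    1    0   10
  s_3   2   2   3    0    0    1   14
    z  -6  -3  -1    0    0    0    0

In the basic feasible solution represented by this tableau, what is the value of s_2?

s_2 is basic (row 2); its value is the RHS of that row, 10.

10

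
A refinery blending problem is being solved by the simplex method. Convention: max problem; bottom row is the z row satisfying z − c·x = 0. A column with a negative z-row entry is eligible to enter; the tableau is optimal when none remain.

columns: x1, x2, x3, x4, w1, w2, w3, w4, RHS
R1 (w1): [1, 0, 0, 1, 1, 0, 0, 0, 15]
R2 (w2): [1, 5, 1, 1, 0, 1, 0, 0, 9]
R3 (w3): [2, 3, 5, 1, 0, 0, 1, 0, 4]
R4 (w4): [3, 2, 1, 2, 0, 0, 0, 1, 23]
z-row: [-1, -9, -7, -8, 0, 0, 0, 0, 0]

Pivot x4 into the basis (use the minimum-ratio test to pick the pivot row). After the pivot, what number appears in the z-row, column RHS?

32

Ratio test on column x4 — row 1: 15/1 = 15; row 2: 9/1 = 9; row 3: 4/1 = 4; row 4: 23/2 = 23/2. Minimum is 4 at row 3 (w3 leaves); pivot element 1.
Divide row 3 by 1; eliminate column x4 from the other rows.
z-row update in column RHS: 0 − (-8)·4 = 32.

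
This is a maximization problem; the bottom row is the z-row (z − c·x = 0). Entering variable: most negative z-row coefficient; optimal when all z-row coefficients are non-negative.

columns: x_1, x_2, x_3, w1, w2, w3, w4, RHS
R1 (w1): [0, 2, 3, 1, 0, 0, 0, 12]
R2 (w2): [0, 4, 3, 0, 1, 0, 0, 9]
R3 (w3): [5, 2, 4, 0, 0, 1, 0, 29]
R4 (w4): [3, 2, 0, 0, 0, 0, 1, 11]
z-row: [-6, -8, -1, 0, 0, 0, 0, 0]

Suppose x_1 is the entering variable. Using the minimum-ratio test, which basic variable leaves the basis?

Column x_1 entries and ratios — w1: 0 ≤ 0, skip; w2: 0 ≤ 0, skip; w3: 29/5 = 29/5; w4: 11/3 = 11/3.
Smallest ratio is 11/3 in the row of w4, so w4 leaves.

w4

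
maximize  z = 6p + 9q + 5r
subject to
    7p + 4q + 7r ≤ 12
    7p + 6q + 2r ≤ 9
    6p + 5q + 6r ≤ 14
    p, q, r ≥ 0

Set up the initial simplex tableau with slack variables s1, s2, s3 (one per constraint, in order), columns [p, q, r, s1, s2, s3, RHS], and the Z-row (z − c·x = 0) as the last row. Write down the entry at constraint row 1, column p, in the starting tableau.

Constraint 1 has coefficient 7 on p.

7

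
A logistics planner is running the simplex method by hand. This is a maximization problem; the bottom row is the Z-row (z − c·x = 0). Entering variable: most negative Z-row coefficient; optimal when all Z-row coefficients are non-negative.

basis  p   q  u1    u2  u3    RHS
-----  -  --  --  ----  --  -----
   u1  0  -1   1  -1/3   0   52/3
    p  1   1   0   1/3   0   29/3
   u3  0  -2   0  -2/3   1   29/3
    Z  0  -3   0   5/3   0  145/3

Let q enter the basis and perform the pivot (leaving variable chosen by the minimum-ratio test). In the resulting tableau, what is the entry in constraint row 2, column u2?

1/3

Ratio test on column q — row 1: entry -1 ≤ 0; row 2: (29/3)/1 = 29/3; row 3: entry -2 ≤ 0. Minimum is 29/3 at row 2 (p leaves); pivot element 1.
Divide row 2 by 1; eliminate column q from the other rows.
In the new row 2, the u2 entry is the old entry divided by the pivot: (1/3)/1 = 1/3.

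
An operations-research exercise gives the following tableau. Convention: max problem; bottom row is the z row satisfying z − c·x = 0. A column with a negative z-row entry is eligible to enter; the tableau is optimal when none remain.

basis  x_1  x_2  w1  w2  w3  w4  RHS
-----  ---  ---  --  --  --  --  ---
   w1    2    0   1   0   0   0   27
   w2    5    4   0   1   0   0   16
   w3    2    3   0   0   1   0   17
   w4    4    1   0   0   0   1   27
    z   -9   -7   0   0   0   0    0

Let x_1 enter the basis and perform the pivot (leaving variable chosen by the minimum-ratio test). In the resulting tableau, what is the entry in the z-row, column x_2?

1/5

Ratio test on column x_1 — row 1: 27/2 = 27/2; row 2: 16/5 = 16/5; row 3: 17/2 = 17/2; row 4: 27/4 = 27/4. Minimum is 16/5 at row 2 (w2 leaves); pivot element 5.
Divide row 2 by 5; eliminate column x_1 from the other rows.
z-row update in column x_2: -7 − (-9)·(4/5) = 1/5.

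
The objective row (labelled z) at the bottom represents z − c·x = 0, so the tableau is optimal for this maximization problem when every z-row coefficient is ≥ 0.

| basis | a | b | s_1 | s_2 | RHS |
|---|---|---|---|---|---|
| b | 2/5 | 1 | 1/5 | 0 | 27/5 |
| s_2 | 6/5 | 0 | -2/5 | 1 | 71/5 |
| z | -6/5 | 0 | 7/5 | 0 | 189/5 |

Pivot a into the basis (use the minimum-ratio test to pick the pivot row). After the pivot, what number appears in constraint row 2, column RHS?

Ratio test on column a — row 1: (27/5)/(2/5) = 27/2; row 2: (71/5)/(6/5) = 71/6. Minimum is 71/6 at row 2 (s_2 leaves); pivot element 6/5.
Divide row 2 by 6/5; eliminate column a from the other rows.
In the new row 2, the RHS entry is the old entry divided by the pivot: (71/5)/(6/5) = 71/6.

71/6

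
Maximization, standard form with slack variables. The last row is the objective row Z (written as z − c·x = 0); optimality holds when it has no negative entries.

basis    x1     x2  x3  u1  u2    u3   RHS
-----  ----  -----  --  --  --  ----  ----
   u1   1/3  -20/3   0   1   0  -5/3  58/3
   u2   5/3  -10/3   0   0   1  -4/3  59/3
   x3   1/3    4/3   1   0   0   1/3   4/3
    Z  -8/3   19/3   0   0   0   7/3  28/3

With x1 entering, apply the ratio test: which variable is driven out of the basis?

Column x1 entries and ratios — u1: (58/3)/(1/3) = 58; u2: (59/3)/(5/3) = 59/5; x3: (4/3)/(1/3) = 4.
Smallest ratio is 4 in the row of x3, so x3 leaves.

x3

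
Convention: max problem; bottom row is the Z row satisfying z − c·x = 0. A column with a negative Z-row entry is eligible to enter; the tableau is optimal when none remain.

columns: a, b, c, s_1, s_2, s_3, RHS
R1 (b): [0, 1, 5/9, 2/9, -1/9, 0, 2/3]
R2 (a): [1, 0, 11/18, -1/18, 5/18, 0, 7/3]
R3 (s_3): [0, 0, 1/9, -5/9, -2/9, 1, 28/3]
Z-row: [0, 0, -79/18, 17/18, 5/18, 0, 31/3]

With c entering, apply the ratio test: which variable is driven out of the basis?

Column c entries and ratios — b: (2/3)/(5/9) = 6/5; a: (7/3)/(11/18) = 42/11; s_3: (28/3)/(1/9) = 84.
Smallest ratio is 6/5 in the row of b, so b leaves.

b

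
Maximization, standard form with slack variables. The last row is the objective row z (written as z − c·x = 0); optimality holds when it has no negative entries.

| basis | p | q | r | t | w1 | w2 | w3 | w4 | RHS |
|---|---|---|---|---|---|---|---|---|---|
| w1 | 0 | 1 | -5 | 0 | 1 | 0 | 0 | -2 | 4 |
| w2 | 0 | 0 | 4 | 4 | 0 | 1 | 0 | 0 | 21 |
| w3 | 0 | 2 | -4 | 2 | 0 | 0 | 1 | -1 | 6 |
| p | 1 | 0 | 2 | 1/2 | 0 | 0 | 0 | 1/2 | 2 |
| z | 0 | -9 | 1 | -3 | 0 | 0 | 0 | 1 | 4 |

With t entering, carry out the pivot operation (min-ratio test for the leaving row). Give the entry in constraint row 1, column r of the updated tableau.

Ratio test on column t — row 1: entry 0 ≤ 0; row 2: 21/4 = 21/4; row 3: 6/2 = 3; row 4: 2/(1/2) = 4. Minimum is 3 at row 3 (w3 leaves); pivot element 2.
Divide row 3 by 2; eliminate column t from the other rows.
Row 1 update in column r: -5 − 0·(-2) = -5.

-5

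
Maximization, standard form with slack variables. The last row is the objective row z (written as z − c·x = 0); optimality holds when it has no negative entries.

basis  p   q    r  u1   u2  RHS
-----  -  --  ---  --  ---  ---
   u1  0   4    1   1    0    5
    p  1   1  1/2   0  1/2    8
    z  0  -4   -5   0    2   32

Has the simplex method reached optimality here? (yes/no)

The z-row has a negative entry -5 in column r, so it is not optimal.

no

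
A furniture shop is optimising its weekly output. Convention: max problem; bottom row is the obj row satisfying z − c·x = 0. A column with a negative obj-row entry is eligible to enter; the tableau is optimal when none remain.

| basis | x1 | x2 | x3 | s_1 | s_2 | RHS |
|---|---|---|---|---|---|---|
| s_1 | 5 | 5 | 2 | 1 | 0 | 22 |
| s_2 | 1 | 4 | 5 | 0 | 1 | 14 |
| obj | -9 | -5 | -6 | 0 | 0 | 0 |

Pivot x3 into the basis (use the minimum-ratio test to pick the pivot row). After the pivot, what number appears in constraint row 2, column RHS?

14/5

Ratio test on column x3 — row 1: 22/2 = 11; row 2: 14/5 = 14/5. Minimum is 14/5 at row 2 (s_2 leaves); pivot element 5.
Divide row 2 by 5; eliminate column x3 from the other rows.
In the new row 2, the RHS entry is the old entry divided by the pivot: 14/5 = 14/5.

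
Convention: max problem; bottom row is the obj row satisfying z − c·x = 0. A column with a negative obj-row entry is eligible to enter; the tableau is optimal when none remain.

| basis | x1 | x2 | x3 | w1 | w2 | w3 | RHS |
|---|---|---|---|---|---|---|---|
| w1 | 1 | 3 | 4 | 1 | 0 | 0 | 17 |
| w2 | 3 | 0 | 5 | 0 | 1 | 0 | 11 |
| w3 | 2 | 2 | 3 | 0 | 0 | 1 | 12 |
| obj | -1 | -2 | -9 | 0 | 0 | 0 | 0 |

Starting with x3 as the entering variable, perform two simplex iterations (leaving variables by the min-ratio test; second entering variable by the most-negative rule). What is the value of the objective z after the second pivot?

126/5

Ratio test on column x3 — row 1: 17/4 = 17/4; row 2: 11/5 = 11/5; row 3: 12/3 = 4. Minimum is 11/5 at row 2 (w2 leaves); pivot element 5.
Pivot on row 2; the obj-row RHS becomes 0 − (-9)·(11/5) = 99/5.
Next entering variable (most negative obj-row entry -2): x2.
Ratio test on column x2 — row 1: (41/5)/3 = 41/15; row 2: entry 0 ≤ 0; row 3: (27/5)/2 = 27/10. Minimum is 27/10 at row 3 (w3 leaves); pivot element 2.
After the second pivot the obj-row RHS is 99/5 − (-2)·(27/10) = 126/5.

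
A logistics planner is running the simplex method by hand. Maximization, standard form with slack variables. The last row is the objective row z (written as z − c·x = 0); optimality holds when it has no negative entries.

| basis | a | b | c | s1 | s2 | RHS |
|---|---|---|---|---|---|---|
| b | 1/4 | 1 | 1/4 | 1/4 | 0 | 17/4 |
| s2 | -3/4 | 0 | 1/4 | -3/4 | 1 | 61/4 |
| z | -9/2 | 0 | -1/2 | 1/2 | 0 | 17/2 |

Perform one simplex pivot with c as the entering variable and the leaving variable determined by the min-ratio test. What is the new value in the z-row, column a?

Ratio test on column c — row 1: (17/4)/(1/4) = 17; row 2: (61/4)/(1/4) = 61. Minimum is 17 at row 1 (b leaves); pivot element 1/4.
Divide row 1 by 1/4; eliminate column c from the other rows.
z-row update in column a: -9/2 − (-1/2)·1 = -4.

-4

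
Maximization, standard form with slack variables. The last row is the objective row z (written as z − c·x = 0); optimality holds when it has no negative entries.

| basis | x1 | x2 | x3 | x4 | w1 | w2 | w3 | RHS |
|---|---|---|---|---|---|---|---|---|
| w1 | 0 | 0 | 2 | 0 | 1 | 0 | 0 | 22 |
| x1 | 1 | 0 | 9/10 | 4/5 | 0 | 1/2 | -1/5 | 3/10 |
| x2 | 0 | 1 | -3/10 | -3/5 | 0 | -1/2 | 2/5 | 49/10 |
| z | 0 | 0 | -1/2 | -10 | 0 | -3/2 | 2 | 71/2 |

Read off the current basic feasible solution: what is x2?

x2 is basic (row 3); its value is the RHS of that row, 49/10.

49/10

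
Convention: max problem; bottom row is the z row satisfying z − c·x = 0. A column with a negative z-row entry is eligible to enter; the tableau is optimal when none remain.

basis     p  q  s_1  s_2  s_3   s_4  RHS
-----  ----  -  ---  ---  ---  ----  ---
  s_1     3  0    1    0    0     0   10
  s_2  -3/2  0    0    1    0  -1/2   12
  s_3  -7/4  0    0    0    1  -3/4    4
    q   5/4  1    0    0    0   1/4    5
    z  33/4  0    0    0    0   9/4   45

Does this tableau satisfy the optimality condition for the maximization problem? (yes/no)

yes

Every z-row coefficient is ≥ 0, so the tableau is optimal.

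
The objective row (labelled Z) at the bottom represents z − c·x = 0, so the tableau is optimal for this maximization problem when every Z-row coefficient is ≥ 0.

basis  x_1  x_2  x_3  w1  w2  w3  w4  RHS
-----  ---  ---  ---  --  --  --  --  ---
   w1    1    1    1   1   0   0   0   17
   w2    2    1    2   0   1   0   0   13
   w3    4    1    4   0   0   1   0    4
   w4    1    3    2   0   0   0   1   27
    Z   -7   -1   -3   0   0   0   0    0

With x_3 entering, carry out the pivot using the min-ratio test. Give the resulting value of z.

3

Ratio test on column x_3 — row 1: 17/1 = 17; row 2: 13/2 = 13/2; row 3: 4/4 = 1; row 4: 27/2 = 27/2. Minimum is 1 at row 3 (w3 leaves); pivot element 4.
Pivot on row 3; the Z-row RHS becomes 0 − (-3)·1 = 3.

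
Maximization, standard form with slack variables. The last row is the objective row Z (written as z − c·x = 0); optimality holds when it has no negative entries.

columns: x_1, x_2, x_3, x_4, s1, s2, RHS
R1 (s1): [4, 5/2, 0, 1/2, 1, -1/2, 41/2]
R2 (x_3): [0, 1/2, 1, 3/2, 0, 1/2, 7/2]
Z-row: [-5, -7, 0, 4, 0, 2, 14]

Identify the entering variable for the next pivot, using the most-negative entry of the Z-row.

x_2

Negative Z-row entries: x_1: -5, x_2: -7.
The most negative is -7 in column x_2, so x_2 enters.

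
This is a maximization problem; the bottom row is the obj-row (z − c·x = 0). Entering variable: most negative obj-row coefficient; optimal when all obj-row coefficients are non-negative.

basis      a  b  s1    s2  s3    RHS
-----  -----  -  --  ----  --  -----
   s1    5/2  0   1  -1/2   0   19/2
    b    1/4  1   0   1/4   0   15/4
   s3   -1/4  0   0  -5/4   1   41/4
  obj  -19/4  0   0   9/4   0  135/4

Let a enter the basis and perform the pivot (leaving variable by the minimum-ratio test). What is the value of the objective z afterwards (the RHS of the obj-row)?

259/5

Ratio test on column a — row 1: (19/2)/(5/2) = 19/5; row 2: (15/4)/(1/4) = 15; row 3: entry -1/4 ≤ 0. Minimum is 19/5 at row 1 (s1 leaves); pivot element 5/2.
Pivot on row 1; the obj-row RHS becomes 135/4 − (-19/4)·(19/5) = 259/5.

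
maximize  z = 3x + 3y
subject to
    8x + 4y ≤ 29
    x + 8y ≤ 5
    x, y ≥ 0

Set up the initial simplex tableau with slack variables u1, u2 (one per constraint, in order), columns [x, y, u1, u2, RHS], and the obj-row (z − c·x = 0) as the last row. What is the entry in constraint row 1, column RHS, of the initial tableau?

The RHS of constraint 1 is b_1 = 29.

29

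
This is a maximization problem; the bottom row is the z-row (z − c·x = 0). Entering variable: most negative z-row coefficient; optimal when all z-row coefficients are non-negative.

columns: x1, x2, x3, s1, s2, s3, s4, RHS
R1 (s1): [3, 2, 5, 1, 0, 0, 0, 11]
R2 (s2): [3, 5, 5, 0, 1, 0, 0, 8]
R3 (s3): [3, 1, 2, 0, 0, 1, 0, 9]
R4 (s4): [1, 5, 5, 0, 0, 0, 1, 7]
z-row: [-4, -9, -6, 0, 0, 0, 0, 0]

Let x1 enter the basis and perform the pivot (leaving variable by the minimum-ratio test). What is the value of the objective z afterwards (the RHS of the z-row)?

32/3

Ratio test on column x1 — row 1: 11/3 = 11/3; row 2: 8/3 = 8/3; row 3: 9/3 = 3; row 4: 7/1 = 7. Minimum is 8/3 at row 2 (s2 leaves); pivot element 3.
Pivot on row 2; the z-row RHS becomes 0 − (-4)·(8/3) = 32/3.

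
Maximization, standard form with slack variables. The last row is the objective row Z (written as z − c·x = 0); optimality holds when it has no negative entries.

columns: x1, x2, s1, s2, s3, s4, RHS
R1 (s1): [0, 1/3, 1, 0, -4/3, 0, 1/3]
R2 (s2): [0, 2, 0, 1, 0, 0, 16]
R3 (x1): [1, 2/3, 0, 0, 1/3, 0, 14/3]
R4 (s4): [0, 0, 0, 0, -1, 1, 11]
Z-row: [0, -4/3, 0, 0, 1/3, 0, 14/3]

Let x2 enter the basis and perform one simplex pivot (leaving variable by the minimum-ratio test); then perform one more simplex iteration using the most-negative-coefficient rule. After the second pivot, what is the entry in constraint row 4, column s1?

Ratio test on column x2 — row 1: (1/3)/(1/3) = 1; row 2: 16/2 = 8; row 3: (14/3)/(2/3) = 7; row 4: entry 0 ≤ 0. Minimum is 1 at row 1 (s1 leaves); pivot element 1/3.
Divide row 1 by 1/3; eliminate column x2 from the other rows.
Second iteration: most negative Z-row entry is -5 in column s3, so s3 enters.
Ratio test on column s3 — row 1: entry -4 ≤ 0; row 2: 14/8 = 7/4; row 3: 4/3 = 4/3; row 4: entry -1 ≤ 0. Minimum is 4/3 at row 3 (x1 leaves); pivot element 3.
Divide row 3 by 3; eliminate column s3 from the other rows.
After both pivots, the entry at constraint row 4, column s1 is -2/3.

-2/3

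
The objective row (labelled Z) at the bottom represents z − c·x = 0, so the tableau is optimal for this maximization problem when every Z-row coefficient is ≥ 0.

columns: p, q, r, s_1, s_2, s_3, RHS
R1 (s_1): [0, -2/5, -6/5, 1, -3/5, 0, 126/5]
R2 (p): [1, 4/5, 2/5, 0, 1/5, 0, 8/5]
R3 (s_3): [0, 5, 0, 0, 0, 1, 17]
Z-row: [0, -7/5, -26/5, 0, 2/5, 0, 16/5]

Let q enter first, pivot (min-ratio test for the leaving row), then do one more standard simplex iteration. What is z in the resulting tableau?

Ratio test on column q — row 1: entry -2/5 ≤ 0; row 2: (8/5)/(4/5) = 2; row 3: 17/5 = 17/5. Minimum is 2 at row 2 (p leaves); pivot element 4/5.
Pivot on row 2; the Z-row RHS becomes 16/5 − (-7/5)·2 = 6.
Next entering variable (most negative Z-row entry -9/2): r.
Ratio test on column r — row 1: entry -1 ≤ 0; row 2: 2/(1/2) = 4; row 3: entry -5/2 ≤ 0. Minimum is 4 at row 2 (q leaves); pivot element 1/2.
After the second pivot the Z-row RHS is 6 − (-9/2)·4 = 24.

24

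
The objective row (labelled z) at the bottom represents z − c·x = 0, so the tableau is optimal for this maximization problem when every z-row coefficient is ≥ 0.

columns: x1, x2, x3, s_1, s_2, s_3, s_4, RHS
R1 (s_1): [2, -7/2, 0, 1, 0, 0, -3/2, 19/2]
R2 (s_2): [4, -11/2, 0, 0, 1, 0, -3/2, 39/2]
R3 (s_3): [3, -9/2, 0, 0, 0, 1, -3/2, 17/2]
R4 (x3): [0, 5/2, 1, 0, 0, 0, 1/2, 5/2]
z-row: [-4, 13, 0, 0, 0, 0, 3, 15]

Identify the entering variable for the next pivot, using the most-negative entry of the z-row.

x1

Negative z-row entries: x1: -4.
The most negative is -4 in column x1, so x1 enters.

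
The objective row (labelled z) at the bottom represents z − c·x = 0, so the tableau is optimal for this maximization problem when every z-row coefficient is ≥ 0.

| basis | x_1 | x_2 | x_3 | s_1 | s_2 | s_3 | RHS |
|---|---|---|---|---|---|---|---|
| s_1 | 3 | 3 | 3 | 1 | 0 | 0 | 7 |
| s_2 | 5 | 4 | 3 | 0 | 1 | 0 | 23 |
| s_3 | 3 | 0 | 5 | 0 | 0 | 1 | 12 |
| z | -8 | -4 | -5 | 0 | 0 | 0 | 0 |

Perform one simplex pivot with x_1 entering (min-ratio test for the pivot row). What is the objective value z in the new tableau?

Ratio test on column x_1 — row 1: 7/3 = 7/3; row 2: 23/5 = 23/5; row 3: 12/3 = 4. Minimum is 7/3 at row 1 (s_1 leaves); pivot element 3.
Pivot on row 1; the z-row RHS becomes 0 − (-8)·(7/3) = 56/3.

56/3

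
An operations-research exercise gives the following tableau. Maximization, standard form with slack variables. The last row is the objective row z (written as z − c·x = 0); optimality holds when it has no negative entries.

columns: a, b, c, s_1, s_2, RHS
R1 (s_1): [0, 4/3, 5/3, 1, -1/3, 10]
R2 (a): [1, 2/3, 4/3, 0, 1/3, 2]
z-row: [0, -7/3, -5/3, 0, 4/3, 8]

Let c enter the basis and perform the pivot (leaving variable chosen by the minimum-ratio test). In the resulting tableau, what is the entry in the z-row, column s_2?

Ratio test on column c — row 1: 10/(5/3) = 6; row 2: 2/(4/3) = 3/2. Minimum is 3/2 at row 2 (a leaves); pivot element 4/3.
Divide row 2 by 4/3; eliminate column c from the other rows.
z-row update in column s_2: 4/3 − (-5/3)·(1/4) = 7/4.

7/4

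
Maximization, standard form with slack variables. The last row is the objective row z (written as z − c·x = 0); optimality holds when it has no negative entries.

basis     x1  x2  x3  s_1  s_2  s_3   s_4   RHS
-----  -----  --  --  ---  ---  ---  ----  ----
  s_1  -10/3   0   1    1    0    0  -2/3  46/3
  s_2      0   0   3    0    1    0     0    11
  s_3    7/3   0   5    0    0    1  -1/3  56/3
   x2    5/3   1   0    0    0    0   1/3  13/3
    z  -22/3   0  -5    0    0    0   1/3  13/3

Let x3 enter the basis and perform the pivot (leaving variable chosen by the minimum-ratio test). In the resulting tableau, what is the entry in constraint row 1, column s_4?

Ratio test on column x3 — row 1: (46/3)/1 = 46/3; row 2: 11/3 = 11/3; row 3: (56/3)/5 = 56/15; row 4: entry 0 ≤ 0. Minimum is 11/3 at row 2 (s_2 leaves); pivot element 3.
Divide row 2 by 3; eliminate column x3 from the other rows.
Row 1 update in column s_4: -2/3 − 1·0 = -2/3.

-2/3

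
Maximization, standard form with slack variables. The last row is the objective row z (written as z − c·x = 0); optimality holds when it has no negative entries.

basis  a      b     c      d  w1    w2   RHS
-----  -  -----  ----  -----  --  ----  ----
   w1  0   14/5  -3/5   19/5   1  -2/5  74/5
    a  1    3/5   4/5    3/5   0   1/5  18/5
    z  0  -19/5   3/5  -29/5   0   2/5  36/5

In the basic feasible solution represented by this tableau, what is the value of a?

a is basic (row 2); its value is the RHS of that row, 18/5.

18/5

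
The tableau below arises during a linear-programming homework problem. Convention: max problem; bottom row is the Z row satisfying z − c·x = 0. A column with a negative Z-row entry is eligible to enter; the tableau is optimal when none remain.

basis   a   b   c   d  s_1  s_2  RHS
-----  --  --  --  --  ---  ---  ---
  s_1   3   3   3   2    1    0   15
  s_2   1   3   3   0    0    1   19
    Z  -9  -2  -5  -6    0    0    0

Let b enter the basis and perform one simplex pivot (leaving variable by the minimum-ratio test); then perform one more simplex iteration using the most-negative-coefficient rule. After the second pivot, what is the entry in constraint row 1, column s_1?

Ratio test on column b — row 1: 15/3 = 5; row 2: 19/3 = 19/3. Minimum is 5 at row 1 (s_1 leaves); pivot element 3.
Divide row 1 by 3; eliminate column b from the other rows.
Second iteration: most negative Z-row entry is -7 in column a, so a enters.
Ratio test on column a — row 1: 5/1 = 5; row 2: entry -2 ≤ 0. Minimum is 5 at row 1 (b leaves); pivot element 1.
Divide row 1 by 1; eliminate column a from the other rows.
After both pivots, the entry at constraint row 1, column s_1 is 1/3.

1/3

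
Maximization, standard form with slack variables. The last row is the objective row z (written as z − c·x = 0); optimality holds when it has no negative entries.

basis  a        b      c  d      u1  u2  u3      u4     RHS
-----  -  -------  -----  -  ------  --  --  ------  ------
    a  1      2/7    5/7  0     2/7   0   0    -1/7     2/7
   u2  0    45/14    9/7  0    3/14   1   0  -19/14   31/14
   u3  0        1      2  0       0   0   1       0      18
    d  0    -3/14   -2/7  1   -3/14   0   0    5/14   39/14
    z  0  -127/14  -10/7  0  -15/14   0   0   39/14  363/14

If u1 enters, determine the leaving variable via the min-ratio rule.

a

Column u1 entries and ratios — a: (2/7)/(2/7) = 1; u2: (31/14)/(3/14) = 31/3; u3: 0 ≤ 0, skip; d: -3/14 ≤ 0, skip.
Smallest ratio is 1 in the row of a, so a leaves.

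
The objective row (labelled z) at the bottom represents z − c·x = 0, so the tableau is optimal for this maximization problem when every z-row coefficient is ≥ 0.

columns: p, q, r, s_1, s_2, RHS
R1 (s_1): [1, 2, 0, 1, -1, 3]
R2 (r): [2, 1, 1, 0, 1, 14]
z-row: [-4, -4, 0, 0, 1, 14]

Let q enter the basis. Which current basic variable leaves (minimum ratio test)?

Column q entries and ratios — s_1: 3/2 = 3/2; r: 14/1 = 14.
Smallest ratio is 3/2 in the row of s_1, so s_1 leaves.

s_1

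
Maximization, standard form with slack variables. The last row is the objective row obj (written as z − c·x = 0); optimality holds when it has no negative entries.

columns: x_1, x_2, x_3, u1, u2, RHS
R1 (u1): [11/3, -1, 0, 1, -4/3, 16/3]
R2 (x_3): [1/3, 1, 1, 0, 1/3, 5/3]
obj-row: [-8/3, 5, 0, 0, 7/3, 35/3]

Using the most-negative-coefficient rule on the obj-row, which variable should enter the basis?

x_1

Negative obj-row entries: x_1: -8/3.
The most negative is -8/3 in column x_1, so x_1 enters.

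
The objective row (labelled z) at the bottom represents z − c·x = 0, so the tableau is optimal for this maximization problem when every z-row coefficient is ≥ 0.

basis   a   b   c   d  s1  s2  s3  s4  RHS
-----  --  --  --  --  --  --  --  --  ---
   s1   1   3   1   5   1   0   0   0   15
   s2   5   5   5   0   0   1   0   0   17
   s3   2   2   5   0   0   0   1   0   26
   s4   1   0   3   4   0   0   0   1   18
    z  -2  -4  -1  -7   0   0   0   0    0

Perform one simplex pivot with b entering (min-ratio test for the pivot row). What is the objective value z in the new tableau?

Ratio test on column b — row 1: 15/3 = 5; row 2: 17/5 = 17/5; row 3: 26/2 = 13; row 4: entry 0 ≤ 0. Minimum is 17/5 at row 2 (s2 leaves); pivot element 5.
Pivot on row 2; the z-row RHS becomes 0 − (-4)·(17/5) = 68/5.

68/5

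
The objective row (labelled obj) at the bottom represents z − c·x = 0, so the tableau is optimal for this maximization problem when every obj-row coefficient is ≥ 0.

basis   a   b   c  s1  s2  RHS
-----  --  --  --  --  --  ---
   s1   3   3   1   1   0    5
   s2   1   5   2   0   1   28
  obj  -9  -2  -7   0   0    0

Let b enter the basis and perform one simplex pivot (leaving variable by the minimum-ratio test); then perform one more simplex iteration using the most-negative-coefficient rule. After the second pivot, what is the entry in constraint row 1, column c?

1/3

Ratio test on column b — row 1: 5/3 = 5/3; row 2: 28/5 = 28/5. Minimum is 5/3 at row 1 (s1 leaves); pivot element 3.
Divide row 1 by 3; eliminate column b from the other rows.
Second iteration: most negative obj-row entry is -7 in column a, so a enters.
Ratio test on column a — row 1: (5/3)/1 = 5/3; row 2: entry -4 ≤ 0. Minimum is 5/3 at row 1 (b leaves); pivot element 1.
Divide row 1 by 1; eliminate column a from the other rows.
After both pivots, the entry at constraint row 1, column c is 1/3.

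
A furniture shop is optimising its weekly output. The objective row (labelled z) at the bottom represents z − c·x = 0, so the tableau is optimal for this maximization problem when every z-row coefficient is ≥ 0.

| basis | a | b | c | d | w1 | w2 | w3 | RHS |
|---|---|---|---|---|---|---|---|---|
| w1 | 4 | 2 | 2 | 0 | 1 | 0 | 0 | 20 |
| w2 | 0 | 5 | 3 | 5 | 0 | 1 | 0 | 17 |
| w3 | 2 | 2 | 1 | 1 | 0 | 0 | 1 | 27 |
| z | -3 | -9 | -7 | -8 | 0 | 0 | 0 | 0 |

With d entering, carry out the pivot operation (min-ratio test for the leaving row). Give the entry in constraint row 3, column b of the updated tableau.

Ratio test on column d — row 1: entry 0 ≤ 0; row 2: 17/5 = 17/5; row 3: 27/1 = 27. Minimum is 17/5 at row 2 (w2 leaves); pivot element 5.
Divide row 2 by 5; eliminate column d from the other rows.
Row 3 update in column b: 2 − 1·1 = 1.

1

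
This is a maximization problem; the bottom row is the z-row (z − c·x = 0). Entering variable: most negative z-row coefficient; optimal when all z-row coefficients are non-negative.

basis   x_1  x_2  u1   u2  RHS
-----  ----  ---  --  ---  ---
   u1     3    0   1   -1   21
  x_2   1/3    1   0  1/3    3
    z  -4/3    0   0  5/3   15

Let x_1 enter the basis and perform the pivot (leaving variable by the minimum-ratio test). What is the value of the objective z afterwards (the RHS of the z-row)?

73/3

Ratio test on column x_1 — row 1: 21/3 = 7; row 2: 3/(1/3) = 9. Minimum is 7 at row 1 (u1 leaves); pivot element 3.
Pivot on row 1; the z-row RHS becomes 15 − (-4/3)·7 = 73/3.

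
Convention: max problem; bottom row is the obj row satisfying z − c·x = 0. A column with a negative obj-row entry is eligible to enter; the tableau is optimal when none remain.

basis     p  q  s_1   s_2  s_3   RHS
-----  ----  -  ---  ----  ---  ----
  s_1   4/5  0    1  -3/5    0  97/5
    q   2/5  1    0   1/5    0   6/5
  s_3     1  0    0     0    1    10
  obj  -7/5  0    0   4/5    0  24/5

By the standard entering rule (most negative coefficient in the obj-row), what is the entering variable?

p

Negative obj-row entries: p: -7/5.
The most negative is -7/5 in column p, so p enters.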